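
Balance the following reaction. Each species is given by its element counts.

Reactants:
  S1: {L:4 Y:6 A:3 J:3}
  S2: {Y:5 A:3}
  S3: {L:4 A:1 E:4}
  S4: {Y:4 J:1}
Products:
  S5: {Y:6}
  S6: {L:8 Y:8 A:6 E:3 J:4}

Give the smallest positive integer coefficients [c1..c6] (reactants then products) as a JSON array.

L: 5·4+2·0+3·4+1·0 = 32 | 2·0+4·8 = 32
Y: 5·6+2·5+3·0+1·4 = 44 | 2·6+4·8 = 44
A: 5·3+2·3+3·1+1·0 = 24 | 2·0+4·6 = 24
E: 5·0+2·0+3·4+1·0 = 12 | 2·0+4·3 = 12
J: 5·3+2·0+3·0+1·1 = 16 | 2·0+4·4 = 16
gcd(5,2,3,1,2,4) = 1

Coefficients: [5, 2, 3, 1, 2, 4]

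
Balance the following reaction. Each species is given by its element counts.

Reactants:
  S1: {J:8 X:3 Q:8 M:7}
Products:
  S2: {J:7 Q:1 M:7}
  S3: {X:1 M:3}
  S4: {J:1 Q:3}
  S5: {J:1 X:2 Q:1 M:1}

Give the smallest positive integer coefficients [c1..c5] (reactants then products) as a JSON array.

J: 3·8 = 24 | 2·7+1·0+6·1+4·1 = 24
X: 3·3 = 9 | 2·0+1·1+6·0+4·2 = 9
Q: 3·8 = 24 | 2·1+1·0+6·3+4·1 = 24
M: 3·7 = 21 | 2·7+1·3+6·0+4·1 = 21
gcd(3,2,1,6,4) = 1

Coefficients: [3, 2, 1, 6, 4]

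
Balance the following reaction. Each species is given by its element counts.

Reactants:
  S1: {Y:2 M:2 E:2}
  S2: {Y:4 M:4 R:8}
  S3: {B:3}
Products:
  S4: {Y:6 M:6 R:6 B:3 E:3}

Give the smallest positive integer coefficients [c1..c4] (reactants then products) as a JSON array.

Coefficients: [6, 3, 4, 4]

Y: 6·2+3·4+4·0 = 24 | 4·6 = 24
M: 6·2+3·4+4·0 = 24 | 4·6 = 24
R: 6·0+3·8+4·0 = 24 | 4·6 = 24
B: 6·0+3·0+4·3 = 12 | 4·3 = 12
E: 6·2+3·0+4·0 = 12 | 4·3 = 12
gcd(6,3,4,4) = 1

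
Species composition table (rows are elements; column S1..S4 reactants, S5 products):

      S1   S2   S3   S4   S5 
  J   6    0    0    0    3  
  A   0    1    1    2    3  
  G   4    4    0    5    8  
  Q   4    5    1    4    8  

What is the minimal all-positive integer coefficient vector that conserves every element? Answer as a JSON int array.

Coefficients: [2, 1, 3, 4, 4]

J: 2·6+1·0+3·0+4·0 = 12 | 4·3 = 12
A: 2·0+1·1+3·1+4·2 = 12 | 4·3 = 12
G: 2·4+1·4+3·0+4·5 = 32 | 4·8 = 32
Q: 2·4+1·5+3·1+4·4 = 32 | 4·8 = 32
gcd(2,1,3,4,4) = 1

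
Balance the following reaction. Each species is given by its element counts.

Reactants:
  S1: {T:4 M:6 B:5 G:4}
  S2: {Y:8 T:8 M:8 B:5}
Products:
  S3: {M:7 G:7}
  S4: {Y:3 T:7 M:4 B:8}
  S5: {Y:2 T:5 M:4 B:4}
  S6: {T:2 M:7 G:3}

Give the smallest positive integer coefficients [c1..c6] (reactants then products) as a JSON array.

Coefficients: [6, 2, 3, 4, 2, 1]

Y: 6·0+2·8 = 16 | 3·0+4·3+2·2+1·0 = 16
T: 6·4+2·8 = 40 | 3·0+4·7+2·5+1·2 = 40
M: 6·6+2·8 = 52 | 3·7+4·4+2·4+1·7 = 52
B: 6·5+2·5 = 40 | 3·0+4·8+2·4+1·0 = 40
G: 6·4+2·0 = 24 | 3·7+4·0+2·0+1·3 = 24
gcd(6,2,3,4,2,1) = 1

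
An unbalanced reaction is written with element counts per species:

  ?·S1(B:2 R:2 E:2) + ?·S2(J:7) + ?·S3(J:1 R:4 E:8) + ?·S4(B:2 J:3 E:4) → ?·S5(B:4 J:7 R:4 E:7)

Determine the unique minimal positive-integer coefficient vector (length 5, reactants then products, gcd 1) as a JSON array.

B: 6·2+3·0+1·0+2·2 = 16 | 4·4 = 16
J: 6·0+3·7+1·1+2·3 = 28 | 4·7 = 28
R: 6·2+3·0+1·4+2·0 = 16 | 4·4 = 16
E: 6·2+3·0+1·8+2·4 = 28 | 4·7 = 28
gcd(6,3,1,2,4) = 1

Coefficients: [6, 3, 1, 2, 4]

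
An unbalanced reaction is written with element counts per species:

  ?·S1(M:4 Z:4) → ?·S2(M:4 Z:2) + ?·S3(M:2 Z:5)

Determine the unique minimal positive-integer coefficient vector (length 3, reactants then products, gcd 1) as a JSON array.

Coefficients: [4, 3, 2]

M: 4·4 = 16 | 3·4+2·2 = 16
Z: 4·4 = 16 | 3·2+2·5 = 16
gcd(4,3,2) = 1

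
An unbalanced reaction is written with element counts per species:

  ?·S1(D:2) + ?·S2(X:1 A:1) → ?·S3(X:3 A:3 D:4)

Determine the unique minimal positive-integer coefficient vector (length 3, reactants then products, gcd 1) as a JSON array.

Coefficients: [2, 3, 1]

X: 2·0+3·1 = 3 | 1·3 = 3
A: 2·0+3·1 = 3 | 1·3 = 3
D: 2·2+3·0 = 4 | 1·4 = 4
gcd(2,3,1) = 1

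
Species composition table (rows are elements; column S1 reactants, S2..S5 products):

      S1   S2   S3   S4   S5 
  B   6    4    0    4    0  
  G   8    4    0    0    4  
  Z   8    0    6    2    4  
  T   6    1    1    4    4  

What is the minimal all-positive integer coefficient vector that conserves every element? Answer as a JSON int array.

B: 4·6 = 24 | 5·4+3·0+1·4+3·0 = 24
G: 4·8 = 32 | 5·4+3·0+1·0+3·4 = 32
Z: 4·8 = 32 | 5·0+3·6+1·2+3·4 = 32
T: 4·6 = 24 | 5·1+3·1+1·4+3·4 = 24
gcd(4,5,3,1,3) = 1

Coefficients: [4, 5, 3, 1, 3]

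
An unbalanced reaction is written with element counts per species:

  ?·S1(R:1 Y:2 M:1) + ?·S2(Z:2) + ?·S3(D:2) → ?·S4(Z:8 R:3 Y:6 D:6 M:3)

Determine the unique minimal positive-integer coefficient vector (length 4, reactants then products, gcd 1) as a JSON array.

Z: 3·0+4·2+3·0 = 8 | 1·8 = 8
R: 3·1+4·0+3·0 = 3 | 1·3 = 3
Y: 3·2+4·0+3·0 = 6 | 1·6 = 6
D: 3·0+4·0+3·2 = 6 | 1·6 = 6
M: 3·1+4·0+3·0 = 3 | 1·3 = 3
gcd(3,4,3,1) = 1

Coefficients: [3, 4, 3, 1]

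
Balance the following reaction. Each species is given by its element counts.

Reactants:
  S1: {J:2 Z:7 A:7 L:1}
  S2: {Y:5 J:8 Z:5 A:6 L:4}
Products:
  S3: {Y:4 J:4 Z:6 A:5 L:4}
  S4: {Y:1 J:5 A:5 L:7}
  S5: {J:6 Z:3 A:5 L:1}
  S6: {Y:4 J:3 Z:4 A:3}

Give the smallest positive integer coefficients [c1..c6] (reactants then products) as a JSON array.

Coefficients: [2, 5, 3, 1, 3, 3]

Y: 2·0+5·5 = 25 | 3·4+1·1+3·0+3·4 = 25
J: 2·2+5·8 = 44 | 3·4+1·5+3·6+3·3 = 44
Z: 2·7+5·5 = 39 | 3·6+1·0+3·3+3·4 = 39
A: 2·7+5·6 = 44 | 3·5+1·5+3·5+3·3 = 44
L: 2·1+5·4 = 22 | 3·4+1·7+3·1+3·0 = 22
gcd(2,5,3,1,3,3) = 1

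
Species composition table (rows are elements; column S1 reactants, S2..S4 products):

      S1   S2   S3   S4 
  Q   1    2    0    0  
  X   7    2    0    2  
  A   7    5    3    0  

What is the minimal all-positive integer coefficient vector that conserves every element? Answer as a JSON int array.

Coefficients: [2, 1, 3, 6]

Q: 2·1 = 2 | 1·2+3·0+6·0 = 2
X: 2·7 = 14 | 1·2+3·0+6·2 = 14
A: 2·7 = 14 | 1·5+3·3+6·0 = 14
gcd(2,1,3,6) = 1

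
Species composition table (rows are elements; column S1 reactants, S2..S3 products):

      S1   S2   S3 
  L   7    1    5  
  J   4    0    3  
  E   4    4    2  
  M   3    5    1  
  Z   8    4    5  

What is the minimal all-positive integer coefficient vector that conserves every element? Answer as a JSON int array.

L: 3·7 = 21 | 1·1+4·5 = 21
J: 3·4 = 12 | 1·0+4·3 = 12
E: 3·4 = 12 | 1·4+4·2 = 12
M: 3·3 = 9 | 1·5+4·1 = 9
Z: 3·8 = 24 | 1·4+4·5 = 24
gcd(3,1,4) = 1

Coefficients: [3, 1, 4]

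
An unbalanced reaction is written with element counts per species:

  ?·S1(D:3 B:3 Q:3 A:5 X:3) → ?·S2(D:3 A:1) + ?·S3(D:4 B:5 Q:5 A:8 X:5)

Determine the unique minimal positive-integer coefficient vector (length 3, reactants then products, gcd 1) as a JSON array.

Coefficients: [5, 1, 3]

D: 5·3 = 15 | 1·3+3·4 = 15
B: 5·3 = 15 | 1·0+3·5 = 15
Q: 5·3 = 15 | 1·0+3·5 = 15
A: 5·5 = 25 | 1·1+3·8 = 25
X: 5·3 = 15 | 1·0+3·5 = 15
gcd(5,1,3) = 1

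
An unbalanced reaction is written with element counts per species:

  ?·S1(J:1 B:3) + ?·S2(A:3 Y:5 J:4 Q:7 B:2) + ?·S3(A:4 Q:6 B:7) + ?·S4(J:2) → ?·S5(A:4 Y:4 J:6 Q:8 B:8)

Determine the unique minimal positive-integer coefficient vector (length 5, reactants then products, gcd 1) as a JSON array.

Coefficients: [6, 4, 2, 4, 5]

A: 6·0+4·3+2·4+4·0 = 20 | 5·4 = 20
Y: 6·0+4·5+2·0+4·0 = 20 | 5·4 = 20
J: 6·1+4·4+2·0+4·2 = 30 | 5·6 = 30
Q: 6·0+4·7+2·6+4·0 = 40 | 5·8 = 40
B: 6·3+4·2+2·7+4·0 = 40 | 5·8 = 40
gcd(6,4,2,4,5) = 1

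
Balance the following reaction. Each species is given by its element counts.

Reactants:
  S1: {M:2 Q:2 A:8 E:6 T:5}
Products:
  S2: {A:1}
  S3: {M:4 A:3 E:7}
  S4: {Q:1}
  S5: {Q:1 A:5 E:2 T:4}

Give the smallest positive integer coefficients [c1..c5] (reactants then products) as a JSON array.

Coefficients: [4, 1, 2, 3, 5]

M: 4·2 = 8 | 1·0+2·4+3·0+5·0 = 8
Q: 4·2 = 8 | 1·0+2·0+3·1+5·1 = 8
A: 4·8 = 32 | 1·1+2·3+3·0+5·5 = 32
E: 4·6 = 24 | 1·0+2·7+3·0+5·2 = 24
T: 4·5 = 20 | 1·0+2·0+3·0+5·4 = 20
gcd(4,1,2,3,5) = 1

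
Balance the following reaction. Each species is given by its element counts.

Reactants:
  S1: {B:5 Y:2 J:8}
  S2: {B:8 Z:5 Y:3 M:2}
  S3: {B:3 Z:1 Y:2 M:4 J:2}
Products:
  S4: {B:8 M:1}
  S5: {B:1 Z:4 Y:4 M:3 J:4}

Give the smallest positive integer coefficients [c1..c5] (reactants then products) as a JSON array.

B: 1·5+2·8+2·3 = 27 | 3·8+3·1 = 27
Z: 1·0+2·5+2·1 = 12 | 3·0+3·4 = 12
Y: 1·2+2·3+2·2 = 12 | 3·0+3·4 = 12
M: 1·0+2·2+2·4 = 12 | 3·1+3·3 = 12
J: 1·8+2·0+2·2 = 12 | 3·0+3·4 = 12
gcd(1,2,2,3,3) = 1

Coefficients: [1, 2, 2, 3, 3]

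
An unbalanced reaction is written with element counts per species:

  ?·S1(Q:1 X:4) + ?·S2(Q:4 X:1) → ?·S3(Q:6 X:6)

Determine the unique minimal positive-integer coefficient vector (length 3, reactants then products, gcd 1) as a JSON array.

Coefficients: [6, 6, 5]

Q: 6·1+6·4 = 30 | 5·6 = 30
X: 6·4+6·1 = 30 | 5·6 = 30
gcd(6,6,5) = 1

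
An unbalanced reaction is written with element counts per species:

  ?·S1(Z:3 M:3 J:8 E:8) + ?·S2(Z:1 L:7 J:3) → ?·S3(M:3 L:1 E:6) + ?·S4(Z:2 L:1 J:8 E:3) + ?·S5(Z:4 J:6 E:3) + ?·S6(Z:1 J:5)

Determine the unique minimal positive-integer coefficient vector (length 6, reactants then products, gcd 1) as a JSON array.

Z: 6·3+1·1 = 19 | 6·0+1·2+3·4+5·1 = 19
M: 6·3+1·0 = 18 | 6·3+1·0+3·0+5·0 = 18
L: 6·0+1·7 = 7 | 6·1+1·1+3·0+5·0 = 7
J: 6·8+1·3 = 51 | 6·0+1·8+3·6+5·5 = 51
E: 6·8+1·0 = 48 | 6·6+1·3+3·3+5·0 = 48
gcd(6,1,6,1,3,5) = 1

Coefficients: [6, 1, 6, 1, 3, 5]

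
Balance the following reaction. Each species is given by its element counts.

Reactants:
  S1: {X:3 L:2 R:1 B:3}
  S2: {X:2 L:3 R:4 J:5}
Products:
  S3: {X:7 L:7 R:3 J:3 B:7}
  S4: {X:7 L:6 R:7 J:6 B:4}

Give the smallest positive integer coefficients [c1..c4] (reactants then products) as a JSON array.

Coefficients: [5, 3, 1, 2]

X: 5·3+3·2 = 21 | 1·7+2·7 = 21
L: 5·2+3·3 = 19 | 1·7+2·6 = 19
R: 5·1+3·4 = 17 | 1·3+2·7 = 17
J: 5·0+3·5 = 15 | 1·3+2·6 = 15
B: 5·3+3·0 = 15 | 1·7+2·4 = 15
gcd(5,3,1,2) = 1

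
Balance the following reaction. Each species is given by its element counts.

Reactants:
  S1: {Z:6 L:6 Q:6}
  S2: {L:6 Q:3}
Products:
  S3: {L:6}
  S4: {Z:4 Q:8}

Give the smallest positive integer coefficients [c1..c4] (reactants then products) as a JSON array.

Z: 2·6+4·0 = 12 | 6·0+3·4 = 12
L: 2·6+4·6 = 36 | 6·6+3·0 = 36
Q: 2·6+4·3 = 24 | 6·0+3·8 = 24
gcd(2,4,6,3) = 1

Coefficients: [2, 4, 6, 3]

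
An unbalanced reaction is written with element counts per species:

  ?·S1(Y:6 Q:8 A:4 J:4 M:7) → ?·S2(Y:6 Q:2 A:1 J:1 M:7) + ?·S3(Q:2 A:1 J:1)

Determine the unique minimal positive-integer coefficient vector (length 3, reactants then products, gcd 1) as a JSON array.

Y: 1·6 = 6 | 1·6+3·0 = 6
Q: 1·8 = 8 | 1·2+3·2 = 8
A: 1·4 = 4 | 1·1+3·1 = 4
J: 1·4 = 4 | 1·1+3·1 = 4
M: 1·7 = 7 | 1·7+3·0 = 7
gcd(1,1,3) = 1

Coefficients: [1, 1, 3]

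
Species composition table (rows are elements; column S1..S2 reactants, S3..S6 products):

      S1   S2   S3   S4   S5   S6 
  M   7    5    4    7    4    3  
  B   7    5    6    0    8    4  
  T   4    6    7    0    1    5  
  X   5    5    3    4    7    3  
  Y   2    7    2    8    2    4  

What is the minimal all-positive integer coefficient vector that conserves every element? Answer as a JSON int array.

Coefficients: [4, 6, 5, 3, 2, 3]

M: 4·7+6·5 = 58 | 5·4+3·7+2·4+3·3 = 58
B: 4·7+6·5 = 58 | 5·6+3·0+2·8+3·4 = 58
T: 4·4+6·6 = 52 | 5·7+3·0+2·1+3·5 = 52
X: 4·5+6·5 = 50 | 5·3+3·4+2·7+3·3 = 50
Y: 4·2+6·7 = 50 | 5·2+3·8+2·2+3·4 = 50
gcd(4,6,5,3,2,3) = 1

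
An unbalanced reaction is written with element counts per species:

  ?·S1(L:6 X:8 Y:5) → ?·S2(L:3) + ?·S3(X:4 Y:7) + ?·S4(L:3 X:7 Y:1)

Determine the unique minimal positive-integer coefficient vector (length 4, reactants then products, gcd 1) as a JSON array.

Coefficients: [5, 6, 3, 4]

L: 5·6 = 30 | 6·3+3·0+4·3 = 30
X: 5·8 = 40 | 6·0+3·4+4·7 = 40
Y: 5·5 = 25 | 6·0+3·7+4·1 = 25
gcd(5,6,3,4) = 1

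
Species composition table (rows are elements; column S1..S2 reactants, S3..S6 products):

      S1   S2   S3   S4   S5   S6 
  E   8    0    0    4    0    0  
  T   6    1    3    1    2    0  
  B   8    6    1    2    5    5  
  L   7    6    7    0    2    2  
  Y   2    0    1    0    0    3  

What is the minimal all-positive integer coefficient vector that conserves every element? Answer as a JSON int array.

Coefficients: [3, 1, 3, 6, 2, 1]

E: 3·8+1·0 = 24 | 3·0+6·4+2·0+1·0 = 24
T: 3·6+1·1 = 19 | 3·3+6·1+2·2+1·0 = 19
B: 3·8+1·6 = 30 | 3·1+6·2+2·5+1·5 = 30
L: 3·7+1·6 = 27 | 3·7+6·0+2·2+1·2 = 27
Y: 3·2+1·0 = 6 | 3·1+6·0+2·0+1·3 = 6
gcd(3,1,3,6,2,1) = 1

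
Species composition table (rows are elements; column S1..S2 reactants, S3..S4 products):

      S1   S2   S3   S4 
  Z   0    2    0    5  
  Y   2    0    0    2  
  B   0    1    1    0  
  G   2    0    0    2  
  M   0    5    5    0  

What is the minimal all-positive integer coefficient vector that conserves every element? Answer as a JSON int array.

Z: 2·0+5·2 = 10 | 5·0+2·5 = 10
Y: 2·2+5·0 = 4 | 5·0+2·2 = 4
B: 2·0+5·1 = 5 | 5·1+2·0 = 5
G: 2·2+5·0 = 4 | 5·0+2·2 = 4
M: 2·0+5·5 = 25 | 5·5+2·0 = 25
gcd(2,5,5,2) = 1

Coefficients: [2, 5, 5, 2]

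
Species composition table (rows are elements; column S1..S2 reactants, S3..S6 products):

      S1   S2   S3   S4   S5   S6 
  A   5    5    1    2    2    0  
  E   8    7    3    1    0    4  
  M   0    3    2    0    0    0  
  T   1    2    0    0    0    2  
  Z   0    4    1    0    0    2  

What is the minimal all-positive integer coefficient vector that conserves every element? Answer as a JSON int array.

A: 2·5+4·5 = 30 | 6·1+6·2+6·2+5·0 = 30
E: 2·8+4·7 = 44 | 6·3+6·1+6·0+5·4 = 44
M: 2·0+4·3 = 12 | 6·2+6·0+6·0+5·0 = 12
T: 2·1+4·2 = 10 | 6·0+6·0+6·0+5·2 = 10
Z: 2·0+4·4 = 16 | 6·1+6·0+6·0+5·2 = 16
gcd(2,4,6,6,6,5) = 1

Coefficients: [2, 4, 6, 6, 6, 5]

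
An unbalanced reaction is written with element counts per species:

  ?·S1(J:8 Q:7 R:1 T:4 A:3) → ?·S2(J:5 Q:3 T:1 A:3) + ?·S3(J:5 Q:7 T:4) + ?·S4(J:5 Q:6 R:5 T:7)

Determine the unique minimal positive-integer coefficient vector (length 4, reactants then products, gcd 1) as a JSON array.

Coefficients: [5, 5, 2, 1]

J: 5·8 = 40 | 5·5+2·5+1·5 = 40
Q: 5·7 = 35 | 5·3+2·7+1·6 = 35
R: 5·1 = 5 | 5·0+2·0+1·5 = 5
T: 5·4 = 20 | 5·1+2·4+1·7 = 20
A: 5·3 = 15 | 5·3+2·0+1·0 = 15
gcd(5,5,2,1) = 1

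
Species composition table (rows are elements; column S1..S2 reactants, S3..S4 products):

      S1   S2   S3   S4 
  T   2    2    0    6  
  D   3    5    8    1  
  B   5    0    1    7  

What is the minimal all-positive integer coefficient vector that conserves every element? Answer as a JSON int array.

T: 5·2+4·2 = 18 | 4·0+3·6 = 18
D: 5·3+4·5 = 35 | 4·8+3·1 = 35
B: 5·5+4·0 = 25 | 4·1+3·7 = 25
gcd(5,4,4,3) = 1

Coefficients: [5, 4, 4, 3]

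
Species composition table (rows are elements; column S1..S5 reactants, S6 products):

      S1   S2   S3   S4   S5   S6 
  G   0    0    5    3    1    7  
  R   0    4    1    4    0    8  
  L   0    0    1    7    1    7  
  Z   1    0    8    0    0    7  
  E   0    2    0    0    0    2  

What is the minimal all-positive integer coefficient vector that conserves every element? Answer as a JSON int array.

G: 3·0+5·0+4·5+4·3+3·1 = 35 | 5·7 = 35
R: 3·0+5·4+4·1+4·4+3·0 = 40 | 5·8 = 40
L: 3·0+5·0+4·1+4·7+3·1 = 35 | 5·7 = 35
Z: 3·1+5·0+4·8+4·0+3·0 = 35 | 5·7 = 35
E: 3·0+5·2+4·0+4·0+3·0 = 10 | 5·2 = 10
gcd(3,5,4,4,3,5) = 1

Coefficients: [3, 5, 4, 4, 3, 5]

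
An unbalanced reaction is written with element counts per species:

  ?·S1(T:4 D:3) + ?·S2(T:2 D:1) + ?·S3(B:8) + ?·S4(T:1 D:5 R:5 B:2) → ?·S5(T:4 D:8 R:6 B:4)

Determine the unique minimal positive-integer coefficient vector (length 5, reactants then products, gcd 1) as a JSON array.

T: 3·4+1·2+1·0+6·1 = 20 | 5·4 = 20
D: 3·3+1·1+1·0+6·5 = 40 | 5·8 = 40
R: 3·0+1·0+1·0+6·5 = 30 | 5·6 = 30
B: 3·0+1·0+1·8+6·2 = 20 | 5·4 = 20
gcd(3,1,1,6,5) = 1

Coefficients: [3, 1, 1, 6, 5]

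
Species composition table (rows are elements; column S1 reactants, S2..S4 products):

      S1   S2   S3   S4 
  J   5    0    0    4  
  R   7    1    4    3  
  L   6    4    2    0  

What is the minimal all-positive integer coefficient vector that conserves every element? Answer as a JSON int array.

J: 4·5 = 20 | 5·0+2·0+5·4 = 20
R: 4·7 = 28 | 5·1+2·4+5·3 = 28
L: 4·6 = 24 | 5·4+2·2+5·0 = 24
gcd(4,5,2,5) = 1

Coefficients: [4, 5, 2, 5]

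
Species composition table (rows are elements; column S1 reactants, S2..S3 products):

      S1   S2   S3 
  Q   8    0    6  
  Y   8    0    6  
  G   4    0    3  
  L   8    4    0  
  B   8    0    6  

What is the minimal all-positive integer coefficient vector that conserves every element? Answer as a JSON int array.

Q: 3·8 = 24 | 6·0+4·6 = 24
Y: 3·8 = 24 | 6·0+4·6 = 24
G: 3·4 = 12 | 6·0+4·3 = 12
L: 3·8 = 24 | 6·4+4·0 = 24
B: 3·8 = 24 | 6·0+4·6 = 24
gcd(3,6,4) = 1

Coefficients: [3, 6, 4]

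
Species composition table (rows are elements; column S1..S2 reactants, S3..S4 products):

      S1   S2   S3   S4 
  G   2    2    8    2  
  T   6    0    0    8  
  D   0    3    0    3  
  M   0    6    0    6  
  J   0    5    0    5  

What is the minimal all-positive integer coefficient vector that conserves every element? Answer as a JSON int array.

G: 4·2+3·2 = 14 | 1·8+3·2 = 14
T: 4·6+3·0 = 24 | 1·0+3·8 = 24
D: 4·0+3·3 = 9 | 1·0+3·3 = 9
M: 4·0+3·6 = 18 | 1·0+3·6 = 18
J: 4·0+3·5 = 15 | 1·0+3·5 = 15
gcd(4,3,1,3) = 1

Coefficients: [4, 3, 1, 3]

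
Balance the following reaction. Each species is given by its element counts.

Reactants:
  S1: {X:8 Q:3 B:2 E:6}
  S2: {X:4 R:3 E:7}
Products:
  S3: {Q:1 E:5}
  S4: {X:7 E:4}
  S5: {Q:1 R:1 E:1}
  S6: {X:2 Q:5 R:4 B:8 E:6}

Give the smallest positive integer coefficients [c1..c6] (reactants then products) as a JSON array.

Coefficients: [4, 3, 2, 6, 5, 1]

X: 4·8+3·4 = 44 | 2·0+6·7+5·0+1·2 = 44
Q: 4·3+3·0 = 12 | 2·1+6·0+5·1+1·5 = 12
R: 4·0+3·3 = 9 | 2·0+6·0+5·1+1·4 = 9
B: 4·2+3·0 = 8 | 2·0+6·0+5·0+1·8 = 8
E: 4·6+3·7 = 45 | 2·5+6·4+5·1+1·6 = 45
gcd(4,3,2,6,5,1) = 1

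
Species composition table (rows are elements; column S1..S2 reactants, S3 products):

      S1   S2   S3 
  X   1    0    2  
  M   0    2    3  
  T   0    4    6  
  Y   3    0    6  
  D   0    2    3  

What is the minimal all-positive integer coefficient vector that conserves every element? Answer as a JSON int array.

X: 4·1+3·0 = 4 | 2·2 = 4
M: 4·0+3·2 = 6 | 2·3 = 6
T: 4·0+3·4 = 12 | 2·6 = 12
Y: 4·3+3·0 = 12 | 2·6 = 12
D: 4·0+3·2 = 6 | 2·3 = 6
gcd(4,3,2) = 1

Coefficients: [4, 3, 2]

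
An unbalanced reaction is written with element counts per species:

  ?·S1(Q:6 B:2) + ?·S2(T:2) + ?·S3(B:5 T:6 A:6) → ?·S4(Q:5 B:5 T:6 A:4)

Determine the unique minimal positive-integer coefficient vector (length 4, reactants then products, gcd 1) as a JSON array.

Q: 5·6+6·0+4·0 = 30 | 6·5 = 30
B: 5·2+6·0+4·5 = 30 | 6·5 = 30
T: 5·0+6·2+4·6 = 36 | 6·6 = 36
A: 5·0+6·0+4·6 = 24 | 6·4 = 24
gcd(5,6,4,6) = 1

Coefficients: [5, 6, 4, 6]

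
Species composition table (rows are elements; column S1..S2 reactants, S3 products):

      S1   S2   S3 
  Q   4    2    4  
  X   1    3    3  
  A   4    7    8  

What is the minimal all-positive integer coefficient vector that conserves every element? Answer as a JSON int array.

Q: 3·4+4·2 = 20 | 5·4 = 20
X: 3·1+4·3 = 15 | 5·3 = 15
A: 3·4+4·7 = 40 | 5·8 = 40
gcd(3,4,5) = 1

Coefficients: [3, 4, 5]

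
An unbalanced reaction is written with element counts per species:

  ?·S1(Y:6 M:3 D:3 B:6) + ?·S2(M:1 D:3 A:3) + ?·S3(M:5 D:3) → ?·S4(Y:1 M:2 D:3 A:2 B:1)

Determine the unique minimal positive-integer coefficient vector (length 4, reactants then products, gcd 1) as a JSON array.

Y: 1·6+4·0+1·0 = 6 | 6·1 = 6
M: 1·3+4·1+1·5 = 12 | 6·2 = 12
D: 1·3+4·3+1·3 = 18 | 6·3 = 18
A: 1·0+4·3+1·0 = 12 | 6·2 = 12
B: 1·6+4·0+1·0 = 6 | 6·1 = 6
gcd(1,4,1,6) = 1

Coefficients: [1, 4, 1, 6]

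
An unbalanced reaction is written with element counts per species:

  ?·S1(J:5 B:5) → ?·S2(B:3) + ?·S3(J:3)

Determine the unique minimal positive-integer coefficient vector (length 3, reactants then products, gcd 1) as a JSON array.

Coefficients: [3, 5, 5]

J: 3·5 = 15 | 5·0+5·3 = 15
B: 3·5 = 15 | 5·3+5·0 = 15
gcd(3,5,5) = 1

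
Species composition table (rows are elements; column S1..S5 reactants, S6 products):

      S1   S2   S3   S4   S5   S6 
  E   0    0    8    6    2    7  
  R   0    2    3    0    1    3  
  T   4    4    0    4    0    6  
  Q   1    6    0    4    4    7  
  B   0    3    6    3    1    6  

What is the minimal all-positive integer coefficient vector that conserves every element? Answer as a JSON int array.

E: 4·0+3·0+3·8+2·6+3·2 = 42 | 6·7 = 42
R: 4·0+3·2+3·3+2·0+3·1 = 18 | 6·3 = 18
T: 4·4+3·4+3·0+2·4+3·0 = 36 | 6·6 = 36
Q: 4·1+3·6+3·0+2·4+3·4 = 42 | 6·7 = 42
B: 4·0+3·3+3·6+2·3+3·1 = 36 | 6·6 = 36
gcd(4,3,3,2,3,6) = 1

Coefficients: [4, 3, 3, 2, 3, 6]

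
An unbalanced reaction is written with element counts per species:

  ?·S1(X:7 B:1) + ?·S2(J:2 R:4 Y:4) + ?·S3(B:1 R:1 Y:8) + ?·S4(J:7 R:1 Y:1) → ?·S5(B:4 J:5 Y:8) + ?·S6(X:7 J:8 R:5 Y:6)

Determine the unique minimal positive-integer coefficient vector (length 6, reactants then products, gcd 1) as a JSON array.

Coefficients: [5, 4, 3, 6, 2, 5]

X: 5·7+4·0+3·0+6·0 = 35 | 2·0+5·7 = 35
B: 5·1+4·0+3·1+6·0 = 8 | 2·4+5·0 = 8
J: 5·0+4·2+3·0+6·7 = 50 | 2·5+5·8 = 50
R: 5·0+4·4+3·1+6·1 = 25 | 2·0+5·5 = 25
Y: 5·0+4·4+3·8+6·1 = 46 | 2·8+5·6 = 46
gcd(5,4,3,6,2,5) = 1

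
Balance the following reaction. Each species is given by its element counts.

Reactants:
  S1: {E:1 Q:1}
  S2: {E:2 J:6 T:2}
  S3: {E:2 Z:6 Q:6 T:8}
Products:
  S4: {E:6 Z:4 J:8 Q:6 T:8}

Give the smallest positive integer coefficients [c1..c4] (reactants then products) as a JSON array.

Coefficients: [6, 4, 2, 3]

E: 6·1+4·2+2·2 = 18 | 3·6 = 18
Z: 6·0+4·0+2·6 = 12 | 3·4 = 12
J: 6·0+4·6+2·0 = 24 | 3·8 = 24
Q: 6·1+4·0+2·6 = 18 | 3·6 = 18
T: 6·0+4·2+2·8 = 24 | 3·8 = 24
gcd(6,4,2,3) = 1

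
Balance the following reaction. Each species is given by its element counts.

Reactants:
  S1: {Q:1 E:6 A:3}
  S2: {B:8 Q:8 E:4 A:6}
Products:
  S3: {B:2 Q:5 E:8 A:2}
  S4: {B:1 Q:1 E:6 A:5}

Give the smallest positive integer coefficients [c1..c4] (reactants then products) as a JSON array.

B: 6·0+1·8 = 8 | 2·2+4·1 = 8
Q: 6·1+1·8 = 14 | 2·5+4·1 = 14
E: 6·6+1·4 = 40 | 2·8+4·6 = 40
A: 6·3+1·6 = 24 | 2·2+4·5 = 24
gcd(6,1,2,4) = 1

Coefficients: [6, 1, 2, 4]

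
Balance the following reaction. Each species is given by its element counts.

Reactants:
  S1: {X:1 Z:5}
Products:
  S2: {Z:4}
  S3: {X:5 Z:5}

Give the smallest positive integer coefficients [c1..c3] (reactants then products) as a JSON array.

X: 5·1 = 5 | 5·0+1·5 = 5
Z: 5·5 = 25 | 5·4+1·5 = 25
gcd(5,5,1) = 1

Coefficients: [5, 5, 1]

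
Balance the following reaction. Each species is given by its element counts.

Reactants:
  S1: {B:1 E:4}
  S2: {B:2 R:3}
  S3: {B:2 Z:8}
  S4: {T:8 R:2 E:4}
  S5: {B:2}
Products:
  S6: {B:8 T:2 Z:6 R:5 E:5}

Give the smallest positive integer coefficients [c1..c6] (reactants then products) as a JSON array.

Coefficients: [4, 6, 3, 1, 5, 4]

B: 4·1+6·2+3·2+1·0+5·2 = 32 | 4·8 = 32
T: 4·0+6·0+3·0+1·8+5·0 = 8 | 4·2 = 8
Z: 4·0+6·0+3·8+1·0+5·0 = 24 | 4·6 = 24
R: 4·0+6·3+3·0+1·2+5·0 = 20 | 4·5 = 20
E: 4·4+6·0+3·0+1·4+5·0 = 20 | 4·5 = 20
gcd(4,6,3,1,5,4) = 1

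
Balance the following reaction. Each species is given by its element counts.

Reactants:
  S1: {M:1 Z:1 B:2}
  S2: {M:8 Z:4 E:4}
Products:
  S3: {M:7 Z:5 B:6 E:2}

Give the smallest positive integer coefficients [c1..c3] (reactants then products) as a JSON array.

Coefficients: [6, 1, 2]

M: 6·1+1·8 = 14 | 2·7 = 14
Z: 6·1+1·4 = 10 | 2·5 = 10
B: 6·2+1·0 = 12 | 2·6 = 12
E: 6·0+1·4 = 4 | 2·2 = 4
gcd(6,1,2) = 1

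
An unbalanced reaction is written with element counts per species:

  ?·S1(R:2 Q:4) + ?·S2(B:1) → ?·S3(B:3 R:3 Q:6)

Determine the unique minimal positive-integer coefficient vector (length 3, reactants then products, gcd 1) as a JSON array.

B: 3·0+6·1 = 6 | 2·3 = 6
R: 3·2+6·0 = 6 | 2·3 = 6
Q: 3·4+6·0 = 12 | 2·6 = 12
gcd(3,6,2) = 1

Coefficients: [3, 6, 2]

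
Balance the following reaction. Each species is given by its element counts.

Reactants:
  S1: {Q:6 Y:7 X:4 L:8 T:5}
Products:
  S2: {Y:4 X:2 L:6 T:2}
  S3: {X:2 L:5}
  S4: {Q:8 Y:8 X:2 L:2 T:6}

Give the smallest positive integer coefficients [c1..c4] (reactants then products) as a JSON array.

Coefficients: [4, 1, 4, 3]

Q: 4·6 = 24 | 1·0+4·0+3·8 = 24
Y: 4·7 = 28 | 1·4+4·0+3·8 = 28
X: 4·4 = 16 | 1·2+4·2+3·2 = 16
L: 4·8 = 32 | 1·6+4·5+3·2 = 32
T: 4·5 = 20 | 1·2+4·0+3·6 = 20
gcd(4,1,4,3) = 1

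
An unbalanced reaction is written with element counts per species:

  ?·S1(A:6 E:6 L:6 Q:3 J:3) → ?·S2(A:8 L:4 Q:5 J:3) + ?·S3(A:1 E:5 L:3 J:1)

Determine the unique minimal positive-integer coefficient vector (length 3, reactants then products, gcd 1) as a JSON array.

A: 5·6 = 30 | 3·8+6·1 = 30
E: 5·6 = 30 | 3·0+6·5 = 30
L: 5·6 = 30 | 3·4+6·3 = 30
Q: 5·3 = 15 | 3·5+6·0 = 15
J: 5·3 = 15 | 3·3+6·1 = 15
gcd(5,3,6) = 1

Coefficients: [5, 3, 6]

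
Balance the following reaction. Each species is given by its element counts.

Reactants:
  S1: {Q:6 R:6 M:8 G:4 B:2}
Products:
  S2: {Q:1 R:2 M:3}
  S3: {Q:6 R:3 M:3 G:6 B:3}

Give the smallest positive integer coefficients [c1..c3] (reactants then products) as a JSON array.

Coefficients: [3, 6, 2]

Q: 3·6 = 18 | 6·1+2·6 = 18
R: 3·6 = 18 | 6·2+2·3 = 18
M: 3·8 = 24 | 6·3+2·3 = 24
G: 3·4 = 12 | 6·0+2·6 = 12
B: 3·2 = 6 | 6·0+2·3 = 6
gcd(3,6,2) = 1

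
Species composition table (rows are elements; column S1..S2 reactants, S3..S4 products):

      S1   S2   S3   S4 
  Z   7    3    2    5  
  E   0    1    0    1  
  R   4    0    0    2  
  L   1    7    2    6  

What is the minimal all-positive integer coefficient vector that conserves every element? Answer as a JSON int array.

Z: 2·7+4·3 = 26 | 3·2+4·5 = 26
E: 2·0+4·1 = 4 | 3·0+4·1 = 4
R: 2·4+4·0 = 8 | 3·0+4·2 = 8
L: 2·1+4·7 = 30 | 3·2+4·6 = 30
gcd(2,4,3,4) = 1

Coefficients: [2, 4, 3, 4]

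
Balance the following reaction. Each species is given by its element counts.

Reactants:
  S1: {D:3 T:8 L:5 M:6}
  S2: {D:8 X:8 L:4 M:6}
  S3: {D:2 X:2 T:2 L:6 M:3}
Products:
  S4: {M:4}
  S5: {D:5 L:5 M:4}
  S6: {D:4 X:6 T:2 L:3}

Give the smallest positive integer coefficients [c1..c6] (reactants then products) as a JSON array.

Coefficients: [1, 4, 2, 6, 3, 6]

D: 1·3+4·8+2·2 = 39 | 6·0+3·5+6·4 = 39
X: 1·0+4·8+2·2 = 36 | 6·0+3·0+6·6 = 36
T: 1·8+4·0+2·2 = 12 | 6·0+3·0+6·2 = 12
L: 1·5+4·4+2·6 = 33 | 6·0+3·5+6·3 = 33
M: 1·6+4·6+2·3 = 36 | 6·4+3·4+6·0 = 36
gcd(1,4,2,6,3,6) = 1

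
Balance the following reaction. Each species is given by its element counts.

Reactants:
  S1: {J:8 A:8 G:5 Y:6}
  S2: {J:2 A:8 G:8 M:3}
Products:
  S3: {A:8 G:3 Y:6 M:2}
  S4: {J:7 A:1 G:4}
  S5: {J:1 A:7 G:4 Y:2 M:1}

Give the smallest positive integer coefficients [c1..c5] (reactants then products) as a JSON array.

Coefficients: [5, 4, 3, 6, 6]

J: 5·8+4·2 = 48 | 3·0+6·7+6·1 = 48
A: 5·8+4·8 = 72 | 3·8+6·1+6·7 = 72
G: 5·5+4·8 = 57 | 3·3+6·4+6·4 = 57
Y: 5·6+4·0 = 30 | 3·6+6·0+6·2 = 30
M: 5·0+4·3 = 12 | 3·2+6·0+6·1 = 12
gcd(5,4,3,6,6) = 1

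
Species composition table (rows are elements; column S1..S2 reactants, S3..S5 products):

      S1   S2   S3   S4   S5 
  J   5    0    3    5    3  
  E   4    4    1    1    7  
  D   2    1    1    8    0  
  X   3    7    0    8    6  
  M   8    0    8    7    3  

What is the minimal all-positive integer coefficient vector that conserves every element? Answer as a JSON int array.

Coefficients: [4, 2, 2, 1, 3]

J: 4·5+2·0 = 20 | 2·3+1·5+3·3 = 20
E: 4·4+2·4 = 24 | 2·1+1·1+3·7 = 24
D: 4·2+2·1 = 10 | 2·1+1·8+3·0 = 10
X: 4·3+2·7 = 26 | 2·0+1·8+3·6 = 26
M: 4·8+2·0 = 32 | 2·8+1·7+3·3 = 32
gcd(4,2,2,1,3) = 1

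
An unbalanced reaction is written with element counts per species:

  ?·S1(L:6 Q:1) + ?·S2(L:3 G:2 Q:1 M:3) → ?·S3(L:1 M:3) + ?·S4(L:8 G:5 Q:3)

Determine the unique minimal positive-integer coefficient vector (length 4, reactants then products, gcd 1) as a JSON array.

L: 1·6+5·3 = 21 | 5·1+2·8 = 21
G: 1·0+5·2 = 10 | 5·0+2·5 = 10
Q: 1·1+5·1 = 6 | 5·0+2·3 = 6
M: 1·0+5·3 = 15 | 5·3+2·0 = 15
gcd(1,5,5,2) = 1

Coefficients: [1, 5, 5, 2]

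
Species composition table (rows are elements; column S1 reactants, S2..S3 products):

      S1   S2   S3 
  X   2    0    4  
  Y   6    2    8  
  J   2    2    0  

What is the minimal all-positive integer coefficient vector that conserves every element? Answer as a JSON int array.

X: 2·2 = 4 | 2·0+1·4 = 4
Y: 2·6 = 12 | 2·2+1·8 = 12
J: 2·2 = 4 | 2·2+1·0 = 4
gcd(2,2,1) = 1

Coefficients: [2, 2, 1]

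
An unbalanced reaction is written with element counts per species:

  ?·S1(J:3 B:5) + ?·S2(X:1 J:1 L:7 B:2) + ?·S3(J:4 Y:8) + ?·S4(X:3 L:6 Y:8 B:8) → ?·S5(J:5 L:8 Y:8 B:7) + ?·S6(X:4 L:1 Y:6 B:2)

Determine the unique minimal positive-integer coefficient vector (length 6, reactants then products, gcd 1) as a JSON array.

X: 2·0+4·1+5·0+4·3 = 16 | 6·0+4·4 = 16
J: 2·3+4·1+5·4+4·0 = 30 | 6·5+4·0 = 30
L: 2·0+4·7+5·0+4·6 = 52 | 6·8+4·1 = 52
Y: 2·0+4·0+5·8+4·8 = 72 | 6·8+4·6 = 72
B: 2·5+4·2+5·0+4·8 = 50 | 6·7+4·2 = 50
gcd(2,4,5,4,6,4) = 1

Coefficients: [2, 4, 5, 4, 6, 4]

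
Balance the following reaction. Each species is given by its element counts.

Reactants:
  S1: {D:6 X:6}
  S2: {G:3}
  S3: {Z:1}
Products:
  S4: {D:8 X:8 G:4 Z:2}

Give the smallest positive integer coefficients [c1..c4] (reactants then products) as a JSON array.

Coefficients: [4, 4, 6, 3]

D: 4·6+4·0+6·0 = 24 | 3·8 = 24
X: 4·6+4·0+6·0 = 24 | 3·8 = 24
G: 4·0+4·3+6·0 = 12 | 3·4 = 12
Z: 4·0+4·0+6·1 = 6 | 3·2 = 6
gcd(4,4,6,3) = 1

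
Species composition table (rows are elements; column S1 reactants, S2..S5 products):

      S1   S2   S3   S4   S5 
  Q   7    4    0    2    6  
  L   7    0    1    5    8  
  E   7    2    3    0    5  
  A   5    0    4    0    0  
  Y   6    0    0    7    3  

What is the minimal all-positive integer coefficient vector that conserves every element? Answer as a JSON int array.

Coefficients: [4, 4, 5, 3, 1]

Q: 4·7 = 28 | 4·4+5·0+3·2+1·6 = 28
L: 4·7 = 28 | 4·0+5·1+3·5+1·8 = 28
E: 4·7 = 28 | 4·2+5·3+3·0+1·5 = 28
A: 4·5 = 20 | 4·0+5·4+3·0+1·0 = 20
Y: 4·6 = 24 | 4·0+5·0+3·7+1·3 = 24
gcd(4,4,5,3,1) = 1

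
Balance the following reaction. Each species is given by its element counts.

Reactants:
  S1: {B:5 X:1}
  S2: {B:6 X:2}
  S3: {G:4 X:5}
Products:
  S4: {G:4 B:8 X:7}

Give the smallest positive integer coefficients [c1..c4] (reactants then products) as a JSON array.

G: 2·0+1·0+2·4 = 8 | 2·4 = 8
B: 2·5+1·6+2·0 = 16 | 2·8 = 16
X: 2·1+1·2+2·5 = 14 | 2·7 = 14
gcd(2,1,2,2) = 1

Coefficients: [2, 1, 2, 2]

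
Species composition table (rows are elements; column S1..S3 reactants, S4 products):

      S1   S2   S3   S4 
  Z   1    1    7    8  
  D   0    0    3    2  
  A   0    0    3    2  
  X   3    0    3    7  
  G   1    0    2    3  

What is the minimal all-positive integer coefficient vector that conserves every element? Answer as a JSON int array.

Coefficients: [5, 5, 2, 3]

Z: 5·1+5·1+2·7 = 24 | 3·8 = 24
D: 5·0+5·0+2·3 = 6 | 3·2 = 6
A: 5·0+5·0+2·3 = 6 | 3·2 = 6
X: 5·3+5·0+2·3 = 21 | 3·7 = 21
G: 5·1+5·0+2·2 = 9 | 3·3 = 9
gcd(5,5,2,3) = 1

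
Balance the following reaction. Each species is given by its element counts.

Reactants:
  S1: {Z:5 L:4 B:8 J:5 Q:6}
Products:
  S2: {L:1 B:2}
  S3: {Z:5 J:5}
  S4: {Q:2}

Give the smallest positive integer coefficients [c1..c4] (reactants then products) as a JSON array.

Z: 1·5 = 5 | 4·0+1·5+3·0 = 5
L: 1·4 = 4 | 4·1+1·0+3·0 = 4
B: 1·8 = 8 | 4·2+1·0+3·0 = 8
J: 1·5 = 5 | 4·0+1·5+3·0 = 5
Q: 1·6 = 6 | 4·0+1·0+3·2 = 6
gcd(1,4,1,3) = 1

Coefficients: [1, 4, 1, 3]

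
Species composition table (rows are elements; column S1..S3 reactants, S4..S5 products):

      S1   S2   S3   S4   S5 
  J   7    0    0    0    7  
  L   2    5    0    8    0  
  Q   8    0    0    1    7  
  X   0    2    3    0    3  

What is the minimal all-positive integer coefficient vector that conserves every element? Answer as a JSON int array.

Coefficients: [5, 6, 1, 5, 5]

J: 5·7+6·0+1·0 = 35 | 5·0+5·7 = 35
L: 5·2+6·5+1·0 = 40 | 5·8+5·0 = 40
Q: 5·8+6·0+1·0 = 40 | 5·1+5·7 = 40
X: 5·0+6·2+1·3 = 15 | 5·0+5·3 = 15
gcd(5,6,1,5,5) = 1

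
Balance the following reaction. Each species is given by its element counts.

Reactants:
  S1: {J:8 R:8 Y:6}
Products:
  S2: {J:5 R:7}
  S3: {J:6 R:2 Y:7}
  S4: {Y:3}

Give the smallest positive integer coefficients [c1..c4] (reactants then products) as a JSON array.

Coefficients: [6, 6, 3, 5]

J: 6·8 = 48 | 6·5+3·6+5·0 = 48
R: 6·8 = 48 | 6·7+3·2+5·0 = 48
Y: 6·6 = 36 | 6·0+3·7+5·3 = 36
gcd(6,6,3,5) = 1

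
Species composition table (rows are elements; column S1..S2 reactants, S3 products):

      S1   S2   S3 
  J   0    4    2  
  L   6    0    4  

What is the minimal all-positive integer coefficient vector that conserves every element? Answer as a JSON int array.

J: 4·0+3·4 = 12 | 6·2 = 12
L: 4·6+3·0 = 24 | 6·4 = 24
gcd(4,3,6) = 1

Coefficients: [4, 3, 6]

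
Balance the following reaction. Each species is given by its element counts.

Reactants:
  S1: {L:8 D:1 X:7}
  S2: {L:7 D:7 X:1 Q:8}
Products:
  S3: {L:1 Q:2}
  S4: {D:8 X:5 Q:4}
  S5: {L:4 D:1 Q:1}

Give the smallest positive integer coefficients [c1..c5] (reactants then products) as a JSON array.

L: 1·8+3·7 = 29 | 5·1+2·0+6·4 = 29
D: 1·1+3·7 = 22 | 5·0+2·8+6·1 = 22
X: 1·7+3·1 = 10 | 5·0+2·5+6·0 = 10
Q: 1·0+3·8 = 24 | 5·2+2·4+6·1 = 24
gcd(1,3,5,2,6) = 1

Coefficients: [1, 3, 5, 2, 6]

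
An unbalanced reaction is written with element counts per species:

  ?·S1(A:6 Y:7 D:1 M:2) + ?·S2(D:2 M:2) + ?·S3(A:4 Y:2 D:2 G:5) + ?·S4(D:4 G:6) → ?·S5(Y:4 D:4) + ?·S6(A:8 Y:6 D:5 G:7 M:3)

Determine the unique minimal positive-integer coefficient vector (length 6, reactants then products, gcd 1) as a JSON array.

Coefficients: [4, 5, 6, 2, 1, 6]

A: 4·6+5·0+6·4+2·0 = 48 | 1·0+6·8 = 48
Y: 4·7+5·0+6·2+2·0 = 40 | 1·4+6·6 = 40
D: 4·1+5·2+6·2+2·4 = 34 | 1·4+6·5 = 34
G: 4·0+5·0+6·5+2·6 = 42 | 1·0+6·7 = 42
M: 4·2+5·2+6·0+2·0 = 18 | 1·0+6·3 = 18
gcd(4,5,6,2,1,6) = 1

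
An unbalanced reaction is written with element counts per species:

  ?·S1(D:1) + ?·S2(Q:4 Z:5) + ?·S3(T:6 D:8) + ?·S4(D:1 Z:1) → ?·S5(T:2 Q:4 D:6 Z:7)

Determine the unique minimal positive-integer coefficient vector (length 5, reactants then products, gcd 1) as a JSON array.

Coefficients: [4, 3, 1, 6, 3]

T: 4·0+3·0+1·6+6·0 = 6 | 3·2 = 6
Q: 4·0+3·4+1·0+6·0 = 12 | 3·4 = 12
D: 4·1+3·0+1·8+6·1 = 18 | 3·6 = 18
Z: 4·0+3·5+1·0+6·1 = 21 | 3·7 = 21
gcd(4,3,1,6,3) = 1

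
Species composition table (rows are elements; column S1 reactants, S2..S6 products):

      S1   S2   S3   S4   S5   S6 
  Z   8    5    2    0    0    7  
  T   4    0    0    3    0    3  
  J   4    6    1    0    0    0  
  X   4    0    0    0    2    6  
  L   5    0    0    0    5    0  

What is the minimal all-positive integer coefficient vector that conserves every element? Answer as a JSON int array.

Coefficients: [3, 1, 6, 3, 3, 1]

Z: 3·8 = 24 | 1·5+6·2+3·0+3·0+1·7 = 24
T: 3·4 = 12 | 1·0+6·0+3·3+3·0+1·3 = 12
J: 3·4 = 12 | 1·6+6·1+3·0+3·0+1·0 = 12
X: 3·4 = 12 | 1·0+6·0+3·0+3·2+1·6 = 12
L: 3·5 = 15 | 1·0+6·0+3·0+3·5+1·0 = 15
gcd(3,1,6,3,3,1) = 1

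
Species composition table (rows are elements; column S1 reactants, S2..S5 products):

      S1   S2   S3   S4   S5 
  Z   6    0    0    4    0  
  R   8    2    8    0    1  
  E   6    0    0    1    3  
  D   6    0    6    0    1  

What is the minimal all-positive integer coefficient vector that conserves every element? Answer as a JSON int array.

Coefficients: [4, 1, 3, 6, 6]

Z: 4·6 = 24 | 1·0+3·0+6·4+6·0 = 24
R: 4·8 = 32 | 1·2+3·8+6·0+6·1 = 32
E: 4·6 = 24 | 1·0+3·0+6·1+6·3 = 24
D: 4·6 = 24 | 1·0+3·6+6·0+6·1 = 24
gcd(4,1,3,6,6) = 1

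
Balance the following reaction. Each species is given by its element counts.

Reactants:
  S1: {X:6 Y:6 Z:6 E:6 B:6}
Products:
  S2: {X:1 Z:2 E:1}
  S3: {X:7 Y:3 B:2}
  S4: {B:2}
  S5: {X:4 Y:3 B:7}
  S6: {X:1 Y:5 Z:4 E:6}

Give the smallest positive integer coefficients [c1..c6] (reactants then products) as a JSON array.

Coefficients: [4, 6, 1, 4, 2, 3]

X: 4·6 = 24 | 6·1+1·7+4·0+2·4+3·1 = 24
Y: 4·6 = 24 | 6·0+1·3+4·0+2·3+3·5 = 24
Z: 4·6 = 24 | 6·2+1·0+4·0+2·0+3·4 = 24
E: 4·6 = 24 | 6·1+1·0+4·0+2·0+3·6 = 24
B: 4·6 = 24 | 6·0+1·2+4·2+2·7+3·0 = 24
gcd(4,6,1,4,2,3) = 1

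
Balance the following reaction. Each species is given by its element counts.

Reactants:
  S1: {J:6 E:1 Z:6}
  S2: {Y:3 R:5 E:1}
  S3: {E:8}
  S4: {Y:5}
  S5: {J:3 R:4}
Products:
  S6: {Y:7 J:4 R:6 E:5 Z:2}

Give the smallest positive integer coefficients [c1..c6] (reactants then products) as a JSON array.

Y: 2·0+4·3+3·0+6·5+4·0 = 42 | 6·7 = 42
J: 2·6+4·0+3·0+6·0+4·3 = 24 | 6·4 = 24
R: 2·0+4·5+3·0+6·0+4·4 = 36 | 6·6 = 36
E: 2·1+4·1+3·8+6·0+4·0 = 30 | 6·5 = 30
Z: 2·6+4·0+3·0+6·0+4·0 = 12 | 6·2 = 12
gcd(2,4,3,6,4,6) = 1

Coefficients: [2, 4, 3, 6, 4, 6]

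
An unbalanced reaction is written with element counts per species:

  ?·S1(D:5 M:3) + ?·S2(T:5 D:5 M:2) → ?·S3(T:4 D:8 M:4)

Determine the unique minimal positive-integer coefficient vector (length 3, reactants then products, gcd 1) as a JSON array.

Coefficients: [4, 4, 5]

T: 4·0+4·5 = 20 | 5·4 = 20
D: 4·5+4·5 = 40 | 5·8 = 40
M: 4·3+4·2 = 20 | 5·4 = 20
gcd(4,4,5) = 1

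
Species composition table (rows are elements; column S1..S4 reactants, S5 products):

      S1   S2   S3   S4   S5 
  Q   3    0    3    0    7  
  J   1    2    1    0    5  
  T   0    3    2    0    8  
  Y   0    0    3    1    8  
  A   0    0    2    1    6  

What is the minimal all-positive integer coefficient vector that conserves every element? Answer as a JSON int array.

Coefficients: [1, 4, 6, 6, 3]

Q: 1·3+4·0+6·3+6·0 = 21 | 3·7 = 21
J: 1·1+4·2+6·1+6·0 = 15 | 3·5 = 15
T: 1·0+4·3+6·2+6·0 = 24 | 3·8 = 24
Y: 1·0+4·0+6·3+6·1 = 24 | 3·8 = 24
A: 1·0+4·0+6·2+6·1 = 18 | 3·6 = 18
gcd(1,4,6,6,3) = 1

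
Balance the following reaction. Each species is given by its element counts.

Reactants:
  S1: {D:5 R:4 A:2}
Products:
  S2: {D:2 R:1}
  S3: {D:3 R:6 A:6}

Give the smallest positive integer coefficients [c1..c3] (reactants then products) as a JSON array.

D: 3·5 = 15 | 6·2+1·3 = 15
R: 3·4 = 12 | 6·1+1·6 = 12
A: 3·2 = 6 | 6·0+1·6 = 6
gcd(3,6,1) = 1

Coefficients: [3, 6, 1]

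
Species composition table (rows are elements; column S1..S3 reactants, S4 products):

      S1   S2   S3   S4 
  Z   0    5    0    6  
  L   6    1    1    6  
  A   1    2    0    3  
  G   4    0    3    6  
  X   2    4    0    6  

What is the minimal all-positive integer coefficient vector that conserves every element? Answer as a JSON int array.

Z: 3·0+6·5+6·0 = 30 | 5·6 = 30
L: 3·6+6·1+6·1 = 30 | 5·6 = 30
A: 3·1+6·2+6·0 = 15 | 5·3 = 15
G: 3·4+6·0+6·3 = 30 | 5·6 = 30
X: 3·2+6·4+6·0 = 30 | 5·6 = 30
gcd(3,6,6,5) = 1

Coefficients: [3, 6, 6, 5]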